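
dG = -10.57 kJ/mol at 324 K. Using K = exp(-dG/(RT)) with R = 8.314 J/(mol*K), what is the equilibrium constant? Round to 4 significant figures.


dG is in kJ/mol; multiply by 1000 to match R in J/(mol*K).
RT = 8.314 * 324 = 2693.736 J/mol
exponent = -dG*1000 / (RT) = -(-10.57*1000) / 2693.736 = 3.92391831
K = exp(3.92391831)
K = 50.598317, rounded to 4 significant figures:

50.60


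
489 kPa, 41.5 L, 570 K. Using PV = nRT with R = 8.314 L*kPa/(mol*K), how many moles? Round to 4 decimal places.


PV = nRT, solve for n = PV / (RT).
PV = 489 * 41.5 = 20293.5
RT = 8.314 * 570 = 4738.98
n = 20293.5 / 4738.98
n = 4.28225061 mol, rounded to 4 dp:

4.2823 mol


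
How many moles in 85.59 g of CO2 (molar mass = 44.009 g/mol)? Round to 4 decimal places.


n = mass / M
n = 85.59 / 44.009
n = 1.94482947 mol, rounded to 4 dp:

1.9448 mol


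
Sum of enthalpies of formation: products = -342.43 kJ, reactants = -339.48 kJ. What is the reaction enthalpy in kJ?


dH_rxn = sum(dH_f products) - sum(dH_f reactants)
dH_rxn = -342.43 - (-339.48)
dH_rxn = -2.95 kJ:

-2.95 kJ


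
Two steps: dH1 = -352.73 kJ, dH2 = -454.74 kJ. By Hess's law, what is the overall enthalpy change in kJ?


Hess's law: enthalpy is a state function, so add the step enthalpies.
dH_total = dH1 + dH2 = -352.73 + (-454.74)
dH_total = -807.47 kJ:

-807.47 kJ


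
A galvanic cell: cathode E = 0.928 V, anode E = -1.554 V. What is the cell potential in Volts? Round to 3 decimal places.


Standard cell potential: E_cell = E_cathode - E_anode.
E_cell = 0.928 - (-1.554)
E_cell = 2.482 V, rounded to 3 dp:

2.482 V


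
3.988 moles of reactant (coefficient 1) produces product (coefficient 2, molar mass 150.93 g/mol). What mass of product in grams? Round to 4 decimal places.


Use the coefficient ratio to convert reactant moles to product moles, then multiply by the product's molar mass.
moles_P = moles_R * (coeff_P / coeff_R) = 3.988 * (2/1) = 7.976
mass_P = moles_P * M_P = 7.976 * 150.93
mass_P = 1203.81768 g, rounded to 4 dp:

1203.8177 g


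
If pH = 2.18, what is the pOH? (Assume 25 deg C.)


At 25 deg C, pH + pOH = 14.
pOH = 14 - pH = 14 - 2.18
pOH = 11.82:

11.82


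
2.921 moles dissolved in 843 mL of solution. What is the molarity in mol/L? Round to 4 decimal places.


Convert volume to liters: V_L = V_mL / 1000.
V_L = 843 / 1000 = 0.843 L
M = n / V_L = 2.921 / 0.843
M = 3.46500593 mol/L, rounded to 4 dp:

3.4650 mol/L


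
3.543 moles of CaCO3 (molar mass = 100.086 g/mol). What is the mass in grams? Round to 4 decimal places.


mass = n * M
mass = 3.543 * 100.086
mass = 354.604698 g, rounded to 4 dp:

354.6047 g


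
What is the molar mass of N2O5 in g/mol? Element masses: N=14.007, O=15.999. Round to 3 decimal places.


M = sum(count * atomic_mass) over atoms.
M = 2*14.007 + 5*15.999
M = 28.014 + 79.995
M = 108.009 g/mol, rounded to 3 dp:

108.009 g/mol


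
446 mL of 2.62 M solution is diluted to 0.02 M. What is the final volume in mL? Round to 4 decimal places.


Dilution: M1*V1 = M2*V2, solve for V2.
V2 = M1*V1 / M2
V2 = 2.62 * 446 / 0.02
V2 = 1168.52 / 0.02
V2 = 58426.0 mL, rounded to 4 dp:

58426.0000 mL


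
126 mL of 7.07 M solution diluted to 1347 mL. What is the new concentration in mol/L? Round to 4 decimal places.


Dilution: M1*V1 = M2*V2, solve for M2.
M2 = M1*V1 / V2
M2 = 7.07 * 126 / 1347
M2 = 890.82 / 1347
M2 = 0.6613363 mol/L, rounded to 4 dp:

0.6613 mol/L


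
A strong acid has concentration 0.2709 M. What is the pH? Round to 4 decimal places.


A strong acid dissociates completely, so [H+] equals the given concentration.
pH = -log10([H+]) = -log10(0.2709)
pH = 0.56719099, rounded to 4 dp:

0.5672


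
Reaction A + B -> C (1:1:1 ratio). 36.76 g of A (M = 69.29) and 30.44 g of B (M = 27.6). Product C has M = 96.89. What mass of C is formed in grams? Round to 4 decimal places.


Find moles of each reactant; the smaller value is the limiting reagent in a 1:1:1 reaction, so moles_C equals moles of the limiter.
n_A = mass_A / M_A = 36.76 / 69.29 = 0.530524 mol
n_B = mass_B / M_B = 30.44 / 27.6 = 1.102899 mol
Limiting reagent: A (smaller), n_limiting = 0.530524 mol
mass_C = n_limiting * M_C = 0.530524 * 96.89
mass_C = 51.40247036 g, rounded to 4 dp:

51.4025 g


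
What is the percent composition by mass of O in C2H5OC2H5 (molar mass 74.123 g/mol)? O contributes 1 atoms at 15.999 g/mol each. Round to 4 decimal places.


pct = 100 * (n_elem * M_elem) / M_total
mass_contribution = 1 * 15.999 = 15.999 g/mol
pct = 100 * 15.999 / 74.123
pct = 21.58439351 %, rounded to 4 dp:

21.5844 %


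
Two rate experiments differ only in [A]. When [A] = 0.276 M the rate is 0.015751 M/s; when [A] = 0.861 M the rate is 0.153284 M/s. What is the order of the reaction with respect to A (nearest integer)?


Rate is proportional to [A]^n, so rate2/rate1 = ([A]2/[A]1)^n. Take logs to solve for n.
rate2/rate1 = 0.153284 / 0.015751 = 9.7317
[A]2/[A]1 = 0.861 / 0.276 = 3.1196
n = ln(9.7317) / ln(3.1196) = 2.0
Nearest integer order:

2


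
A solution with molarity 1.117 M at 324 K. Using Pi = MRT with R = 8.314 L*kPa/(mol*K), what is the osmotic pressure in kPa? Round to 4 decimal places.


Osmotic pressure (van't Hoff): Pi = M*R*T.
RT = 8.314 * 324 = 2693.736
Pi = 1.117 * 2693.736
Pi = 3008.903112 kPa, rounded to 4 dp:

3008.9031 kPa


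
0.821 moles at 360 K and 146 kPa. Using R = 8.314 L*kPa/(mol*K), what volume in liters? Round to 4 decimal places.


PV = nRT, solve for V = nRT / P.
nRT = 0.821 * 8.314 * 360 = 2457.2858
V = 2457.2858 / 146
V = 16.83072466 L, rounded to 4 dp:

16.8307 L


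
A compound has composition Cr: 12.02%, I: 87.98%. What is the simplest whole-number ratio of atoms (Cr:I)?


Assume 100 g of compound, divide each mass% by atomic mass to get moles, then normalize by the smallest to get a raw atom ratio.
Moles per 100 g: Cr: 12.02/51.996 = 0.2312, I: 87.98/126.904 = 0.6933
Raw ratio (divide by min = 0.2312): Cr: 1.0, I: 2.999
Multiply by 1 to clear fractions: Cr: 1.0 ~= 1, I: 2.999 ~= 3
Reduce by GCD to get the simplest whole-number ratio:

1:3


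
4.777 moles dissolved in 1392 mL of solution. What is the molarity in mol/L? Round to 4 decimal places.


Convert volume to liters: V_L = V_mL / 1000.
V_L = 1392 / 1000 = 1.392 L
M = n / V_L = 4.777 / 1.392
M = 3.43175287 mol/L, rounded to 4 dp:

3.4318 mol/L


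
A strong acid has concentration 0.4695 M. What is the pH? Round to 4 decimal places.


A strong acid dissociates completely, so [H+] equals the given concentration.
pH = -log10([H+]) = -log10(0.4695)
pH = 0.3283644, rounded to 4 dp:

0.3284


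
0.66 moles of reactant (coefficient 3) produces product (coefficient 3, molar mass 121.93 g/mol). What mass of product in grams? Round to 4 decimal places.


Use the coefficient ratio to convert reactant moles to product moles, then multiply by the product's molar mass.
moles_P = moles_R * (coeff_P / coeff_R) = 0.66 * (3/3) = 0.66
mass_P = moles_P * M_P = 0.66 * 121.93
mass_P = 80.4738 g, rounded to 4 dp:

80.4738 g


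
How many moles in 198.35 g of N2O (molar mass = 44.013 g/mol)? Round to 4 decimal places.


n = mass / M
n = 198.35 / 44.013
n = 4.50662304 mol, rounded to 4 dp:

4.5066 mol


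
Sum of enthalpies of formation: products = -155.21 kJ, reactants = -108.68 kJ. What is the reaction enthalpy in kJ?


dH_rxn = sum(dH_f products) - sum(dH_f reactants)
dH_rxn = -155.21 - (-108.68)
dH_rxn = -46.53 kJ:

-46.53 kJ


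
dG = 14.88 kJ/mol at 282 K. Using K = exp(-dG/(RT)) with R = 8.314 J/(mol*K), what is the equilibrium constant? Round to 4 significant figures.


dG is in kJ/mol; multiply by 1000 to match R in J/(mol*K).
RT = 8.314 * 282 = 2344.548 J/mol
exponent = -dG*1000 / (RT) = -(14.88*1000) / 2344.548 = -6.3466391
K = exp(-6.3466391)
K = 0.0017526277, rounded to 4 significant figures:

0.001753


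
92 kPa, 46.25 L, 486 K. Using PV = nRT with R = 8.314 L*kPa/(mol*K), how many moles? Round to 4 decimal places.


PV = nRT, solve for n = PV / (RT).
PV = 92 * 46.25 = 4255.0
RT = 8.314 * 486 = 4040.604
n = 4255.0 / 4040.604
n = 1.05306038 mol, rounded to 4 dp:

1.0531 mol


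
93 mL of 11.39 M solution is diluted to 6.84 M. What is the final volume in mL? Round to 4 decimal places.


Dilution: M1*V1 = M2*V2, solve for V2.
V2 = M1*V1 / M2
V2 = 11.39 * 93 / 6.84
V2 = 1059.27 / 6.84
V2 = 154.86403509 mL, rounded to 4 dp:

154.8640 mL


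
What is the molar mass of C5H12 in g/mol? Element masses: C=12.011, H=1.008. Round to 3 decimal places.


M = sum(count * atomic_mass) over atoms.
M = 5*12.011 + 12*1.008
M = 60.055 + 12.096
M = 72.151 g/mol, rounded to 3 dp:

72.151 g/mol


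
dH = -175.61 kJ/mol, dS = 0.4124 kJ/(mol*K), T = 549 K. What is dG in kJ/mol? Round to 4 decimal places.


Gibbs: dG = dH - T*dS (consistent units, dS already in kJ/(mol*K)).
T*dS = 549 * 0.4124 = 226.4076
dG = -175.61 - (226.4076)
dG = -402.0176 kJ/mol, rounded to 4 dp:

-402.0176 kJ/mol


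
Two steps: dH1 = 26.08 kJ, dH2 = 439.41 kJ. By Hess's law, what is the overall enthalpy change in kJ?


Hess's law: enthalpy is a state function, so add the step enthalpies.
dH_total = dH1 + dH2 = 26.08 + (439.41)
dH_total = 465.49 kJ:

465.49 kJ


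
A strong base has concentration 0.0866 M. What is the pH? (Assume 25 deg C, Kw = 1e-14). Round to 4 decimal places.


A strong base dissociates completely, so [OH-] equals the given concentration.
pOH = -log10([OH-]) = -log10(0.0866) = 1.062482
pH = 14 - pOH = 14 - 1.062482
pH = 12.937518, rounded to 4 dp:

12.9375


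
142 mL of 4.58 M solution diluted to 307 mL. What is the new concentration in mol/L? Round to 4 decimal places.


Dilution: M1*V1 = M2*V2, solve for M2.
M2 = M1*V1 / V2
M2 = 4.58 * 142 / 307
M2 = 650.36 / 307
M2 = 2.11843648 mol/L, rounded to 4 dp:

2.1184 mol/L


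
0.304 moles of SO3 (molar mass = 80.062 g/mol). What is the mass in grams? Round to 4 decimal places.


mass = n * M
mass = 0.304 * 80.062
mass = 24.338848 g, rounded to 4 dp:

24.3388 g


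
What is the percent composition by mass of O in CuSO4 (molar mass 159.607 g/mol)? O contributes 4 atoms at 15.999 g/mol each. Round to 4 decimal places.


pct = 100 * (n_elem * M_elem) / M_total
mass_contribution = 4 * 15.999 = 63.996 g/mol
pct = 100 * 63.996 / 159.607
pct = 40.09598577 %, rounded to 4 dp:

40.0960 %


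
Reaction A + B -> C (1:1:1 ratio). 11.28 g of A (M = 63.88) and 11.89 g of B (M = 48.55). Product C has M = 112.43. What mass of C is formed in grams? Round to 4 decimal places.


Find moles of each reactant; the smaller value is the limiting reagent in a 1:1:1 reaction, so moles_C equals moles of the limiter.
n_A = mass_A / M_A = 11.28 / 63.88 = 0.176581 mol
n_B = mass_B / M_B = 11.89 / 48.55 = 0.244902 mol
Limiting reagent: A (smaller), n_limiting = 0.176581 mol
mass_C = n_limiting * M_C = 0.176581 * 112.43
mass_C = 19.85300183 g, rounded to 4 dp:

19.8530 g


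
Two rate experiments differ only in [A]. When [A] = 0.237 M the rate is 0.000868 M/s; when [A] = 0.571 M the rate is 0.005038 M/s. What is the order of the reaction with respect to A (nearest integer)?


Rate is proportional to [A]^n, so rate2/rate1 = ([A]2/[A]1)^n. Take logs to solve for n.
rate2/rate1 = 0.005038 / 0.000868 = 5.8041
[A]2/[A]1 = 0.571 / 0.237 = 2.4093
n = ln(5.8041) / ln(2.4093) = 2.0
Nearest integer order:

2


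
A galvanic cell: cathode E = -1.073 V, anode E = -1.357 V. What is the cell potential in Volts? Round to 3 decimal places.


Standard cell potential: E_cell = E_cathode - E_anode.
E_cell = -1.073 - (-1.357)
E_cell = 0.284 V, rounded to 3 dp:

0.284 V


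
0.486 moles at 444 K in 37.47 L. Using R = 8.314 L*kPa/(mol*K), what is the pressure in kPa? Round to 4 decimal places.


PV = nRT, solve for P = nRT / V.
nRT = 0.486 * 8.314 * 444 = 1794.0282
P = 1794.0282 / 37.47
P = 47.87905524 kPa, rounded to 4 dp:

47.8791 kPa


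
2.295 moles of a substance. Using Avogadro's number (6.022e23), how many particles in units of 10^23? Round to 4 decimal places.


N = n * NA, then divide by 1e23 for the requested units.
N / 1e23 = n * 6.022
N / 1e23 = 2.295 * 6.022
N / 1e23 = 13.82049, rounded to 4 dp:

13.8205


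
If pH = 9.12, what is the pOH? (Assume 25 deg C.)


At 25 deg C, pH + pOH = 14.
pOH = 14 - pH = 14 - 9.12
pOH = 4.88:

4.88


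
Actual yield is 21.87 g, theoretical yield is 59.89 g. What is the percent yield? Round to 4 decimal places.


% yield = 100 * actual / theoretical
% yield = 100 * 21.87 / 59.89
% yield = 36.51694774 %, rounded to 4 dp:

36.5169 %


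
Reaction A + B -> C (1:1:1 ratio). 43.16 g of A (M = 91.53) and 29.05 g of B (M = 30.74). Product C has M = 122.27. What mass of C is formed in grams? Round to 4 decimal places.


Find moles of each reactant; the smaller value is the limiting reagent in a 1:1:1 reaction, so moles_C equals moles of the limiter.
n_A = mass_A / M_A = 43.16 / 91.53 = 0.471539 mol
n_B = mass_B / M_B = 29.05 / 30.74 = 0.945023 mol
Limiting reagent: A (smaller), n_limiting = 0.471539 mol
mass_C = n_limiting * M_C = 0.471539 * 122.27
mass_C = 57.65507353 g, rounded to 4 dp:

57.6551 g


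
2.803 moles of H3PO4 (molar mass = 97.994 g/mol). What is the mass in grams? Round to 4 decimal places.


mass = n * M
mass = 2.803 * 97.994
mass = 274.677182 g, rounded to 4 dp:

274.6772 g


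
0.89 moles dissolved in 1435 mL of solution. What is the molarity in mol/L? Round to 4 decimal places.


Convert volume to liters: V_L = V_mL / 1000.
V_L = 1435 / 1000 = 1.435 L
M = n / V_L = 0.89 / 1.435
M = 0.62020906 mol/L, rounded to 4 dp:

0.6202 mol/L


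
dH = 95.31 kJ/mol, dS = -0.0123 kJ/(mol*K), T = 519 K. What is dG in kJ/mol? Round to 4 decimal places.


Gibbs: dG = dH - T*dS (consistent units, dS already in kJ/(mol*K)).
T*dS = 519 * -0.0123 = -6.3837
dG = 95.31 - (-6.3837)
dG = 101.6937 kJ/mol, rounded to 4 dp:

101.6937 kJ/mol


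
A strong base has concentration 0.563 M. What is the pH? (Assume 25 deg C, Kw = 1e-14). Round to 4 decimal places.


A strong base dissociates completely, so [OH-] equals the given concentration.
pOH = -log10([OH-]) = -log10(0.563) = 0.249492
pH = 14 - pOH = 14 - 0.249492
pH = 13.750508, rounded to 4 dp:

13.7505


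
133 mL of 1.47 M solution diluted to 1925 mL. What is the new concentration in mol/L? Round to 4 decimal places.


Dilution: M1*V1 = M2*V2, solve for M2.
M2 = M1*V1 / V2
M2 = 1.47 * 133 / 1925
M2 = 195.51 / 1925
M2 = 0.10156364 mol/L, rounded to 4 dp:

0.1016 mol/L


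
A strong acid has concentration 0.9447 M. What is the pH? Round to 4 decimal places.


A strong acid dissociates completely, so [H+] equals the given concentration.
pH = -log10([H+]) = -log10(0.9447)
pH = 0.02470608, rounded to 4 dp:

0.0247


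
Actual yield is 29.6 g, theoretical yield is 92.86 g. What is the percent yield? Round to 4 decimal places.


% yield = 100 * actual / theoretical
% yield = 100 * 29.6 / 92.86
% yield = 31.87594228 %, rounded to 4 dp:

31.8759 %


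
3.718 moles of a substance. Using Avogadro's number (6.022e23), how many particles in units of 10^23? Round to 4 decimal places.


N = n * NA, then divide by 1e23 for the requested units.
N / 1e23 = n * 6.022
N / 1e23 = 3.718 * 6.022
N / 1e23 = 22.389796, rounded to 4 dp:

22.3898


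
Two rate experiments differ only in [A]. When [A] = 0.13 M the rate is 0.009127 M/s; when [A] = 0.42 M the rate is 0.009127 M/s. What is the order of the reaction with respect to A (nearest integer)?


Rate is proportional to [A]^n, so rate2/rate1 = ([A]2/[A]1)^n. Take logs to solve for n.
rate2/rate1 = 0.009127 / 0.009127 = 1.0
[A]2/[A]1 = 0.42 / 0.13 = 3.2308
n = ln(1.0) / ln(3.2308) = 0.0
Nearest integer order:

0


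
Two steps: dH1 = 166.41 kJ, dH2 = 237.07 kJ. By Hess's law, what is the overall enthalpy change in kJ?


Hess's law: enthalpy is a state function, so add the step enthalpies.
dH_total = dH1 + dH2 = 166.41 + (237.07)
dH_total = 403.48 kJ:

403.48 kJ


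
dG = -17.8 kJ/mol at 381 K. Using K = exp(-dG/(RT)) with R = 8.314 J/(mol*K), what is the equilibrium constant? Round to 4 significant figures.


dG is in kJ/mol; multiply by 1000 to match R in J/(mol*K).
RT = 8.314 * 381 = 3167.634 J/mol
exponent = -dG*1000 / (RT) = -(-17.8*1000) / 3167.634 = 5.61933607
K = exp(5.61933607)
K = 275.70627, rounded to 4 significant figures:

275.7


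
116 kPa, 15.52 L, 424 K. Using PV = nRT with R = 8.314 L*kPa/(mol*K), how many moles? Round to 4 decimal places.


PV = nRT, solve for n = PV / (RT).
PV = 116 * 15.52 = 1800.32
RT = 8.314 * 424 = 3525.136
n = 1800.32 / 3525.136
n = 0.51070937 mol, rounded to 4 dp:

0.5107 mol


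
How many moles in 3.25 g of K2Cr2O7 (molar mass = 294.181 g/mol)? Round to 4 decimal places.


n = mass / M
n = 3.25 / 294.181
n = 0.01104762 mol, rounded to 4 dp:

0.0110 mol


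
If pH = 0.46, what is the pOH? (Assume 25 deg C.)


At 25 deg C, pH + pOH = 14.
pOH = 14 - pH = 14 - 0.46
pOH = 13.54:

13.54


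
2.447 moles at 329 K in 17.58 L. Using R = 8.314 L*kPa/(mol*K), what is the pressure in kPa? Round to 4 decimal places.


PV = nRT, solve for P = nRT / V.
nRT = 2.447 * 8.314 * 329 = 6693.2938
P = 6693.2938 / 17.58
P = 380.73343572 kPa, rounded to 4 dp:

380.7334 kPa


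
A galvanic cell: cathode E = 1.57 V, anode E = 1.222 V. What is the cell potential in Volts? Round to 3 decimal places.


Standard cell potential: E_cell = E_cathode - E_anode.
E_cell = 1.57 - (1.222)
E_cell = 0.348 V, rounded to 3 dp:

0.348 V


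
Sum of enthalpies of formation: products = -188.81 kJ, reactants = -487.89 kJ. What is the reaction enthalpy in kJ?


dH_rxn = sum(dH_f products) - sum(dH_f reactants)
dH_rxn = -188.81 - (-487.89)
dH_rxn = 299.08 kJ:

299.08 kJ


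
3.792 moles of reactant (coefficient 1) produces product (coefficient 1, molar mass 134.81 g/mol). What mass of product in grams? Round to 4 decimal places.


Use the coefficient ratio to convert reactant moles to product moles, then multiply by the product's molar mass.
moles_P = moles_R * (coeff_P / coeff_R) = 3.792 * (1/1) = 3.792
mass_P = moles_P * M_P = 3.792 * 134.81
mass_P = 511.19952 g, rounded to 4 dp:

511.1995 g


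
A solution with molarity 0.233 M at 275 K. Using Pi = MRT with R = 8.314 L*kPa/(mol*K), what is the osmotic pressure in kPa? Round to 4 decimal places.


Osmotic pressure (van't Hoff): Pi = M*R*T.
RT = 8.314 * 275 = 2286.35
Pi = 0.233 * 2286.35
Pi = 532.71955 kPa, rounded to 4 dp:

532.7196 kPa


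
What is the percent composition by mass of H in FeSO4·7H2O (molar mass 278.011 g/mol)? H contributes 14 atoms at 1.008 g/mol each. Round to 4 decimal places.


pct = 100 * (n_elem * M_elem) / M_total
mass_contribution = 14 * 1.008 = 14.112 g/mol
pct = 100 * 14.112 / 278.011
pct = 5.07605814 %, rounded to 4 dp:

5.0761 %


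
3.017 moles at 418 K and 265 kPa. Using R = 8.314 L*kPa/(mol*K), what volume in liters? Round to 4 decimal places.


PV = nRT, solve for V = nRT / P.
nRT = 3.017 * 8.314 * 418 = 10484.8353
V = 10484.8353 / 265
V = 39.56541623 L, rounded to 4 dp:

39.5654 L


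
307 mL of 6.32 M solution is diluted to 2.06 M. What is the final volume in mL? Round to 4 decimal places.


Dilution: M1*V1 = M2*V2, solve for V2.
V2 = M1*V1 / M2
V2 = 6.32 * 307 / 2.06
V2 = 1940.24 / 2.06
V2 = 941.86407767 mL, rounded to 4 dp:

941.8641 mL


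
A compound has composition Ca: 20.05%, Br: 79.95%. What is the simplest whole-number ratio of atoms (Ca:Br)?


Assume 100 g of compound, divide each mass% by atomic mass to get moles, then normalize by the smallest to get a raw atom ratio.
Moles per 100 g: Ca: 20.05/40.078 = 0.5003, Br: 79.95/79.904 = 1.0006
Raw ratio (divide by min = 0.5003): Ca: 1.0, Br: 2.0
Multiply by 1 to clear fractions: Ca: 1.0 ~= 1, Br: 2.0 ~= 2
Reduce by GCD to get the simplest whole-number ratio:

1:2


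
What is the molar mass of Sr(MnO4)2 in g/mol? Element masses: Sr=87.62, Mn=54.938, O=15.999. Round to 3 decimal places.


M = sum(count * atomic_mass) over atoms.
M = 1*87.62 + 2*54.938 + 8*15.999
M = 87.62 + 109.876 + 127.992
M = 325.488 g/mol, rounded to 3 dp:

325.488 g/mol


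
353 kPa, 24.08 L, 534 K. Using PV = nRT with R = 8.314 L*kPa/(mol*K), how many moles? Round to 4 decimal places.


PV = nRT, solve for n = PV / (RT).
PV = 353 * 24.08 = 8500.24
RT = 8.314 * 534 = 4439.676
n = 8500.24 / 4439.676
n = 1.91460818 mol, rounded to 4 dp:

1.9146 mol


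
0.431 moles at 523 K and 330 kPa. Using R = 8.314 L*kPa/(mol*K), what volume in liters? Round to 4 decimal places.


PV = nRT, solve for V = nRT / P.
nRT = 0.431 * 8.314 * 523 = 1874.0837
V = 1874.0837 / 330
V = 5.67904152 L, rounded to 4 dp:

5.6790 L


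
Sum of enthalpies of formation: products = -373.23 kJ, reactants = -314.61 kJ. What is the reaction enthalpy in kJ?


dH_rxn = sum(dH_f products) - sum(dH_f reactants)
dH_rxn = -373.23 - (-314.61)
dH_rxn = -58.62 kJ:

-58.62 kJ


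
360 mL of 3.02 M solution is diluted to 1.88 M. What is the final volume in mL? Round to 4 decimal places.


Dilution: M1*V1 = M2*V2, solve for V2.
V2 = M1*V1 / M2
V2 = 3.02 * 360 / 1.88
V2 = 1087.2 / 1.88
V2 = 578.29787234 mL, rounded to 4 dp:

578.2979 mL


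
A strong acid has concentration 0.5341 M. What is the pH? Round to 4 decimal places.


A strong acid dissociates completely, so [H+] equals the given concentration.
pH = -log10([H+]) = -log10(0.5341)
pH = 0.27237742, rounded to 4 dp:

0.2724


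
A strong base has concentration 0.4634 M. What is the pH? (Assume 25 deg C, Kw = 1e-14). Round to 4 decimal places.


A strong base dissociates completely, so [OH-] equals the given concentration.
pOH = -log10([OH-]) = -log10(0.4634) = 0.334044
pH = 14 - pOH = 14 - 0.334044
pH = 13.665956, rounded to 4 dp:

13.6660


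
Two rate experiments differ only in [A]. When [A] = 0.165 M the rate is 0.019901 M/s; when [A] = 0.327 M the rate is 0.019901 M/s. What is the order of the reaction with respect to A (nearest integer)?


Rate is proportional to [A]^n, so rate2/rate1 = ([A]2/[A]1)^n. Take logs to solve for n.
rate2/rate1 = 0.019901 / 0.019901 = 1.0
[A]2/[A]1 = 0.327 / 0.165 = 1.9818
n = ln(1.0) / ln(1.9818) = 0.0
Nearest integer order:

0


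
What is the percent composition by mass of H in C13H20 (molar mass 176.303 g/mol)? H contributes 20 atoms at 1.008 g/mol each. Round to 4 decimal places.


pct = 100 * (n_elem * M_elem) / M_total
mass_contribution = 20 * 1.008 = 20.16 g/mol
pct = 100 * 20.16 / 176.303
pct = 11.4348593 %, rounded to 4 dp:

11.4349 %


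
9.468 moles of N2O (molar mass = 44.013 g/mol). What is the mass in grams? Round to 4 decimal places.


mass = n * M
mass = 9.468 * 44.013
mass = 416.715084 g, rounded to 4 dp:

416.7151 g


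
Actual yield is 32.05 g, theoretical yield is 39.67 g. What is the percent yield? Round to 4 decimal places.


% yield = 100 * actual / theoretical
% yield = 100 * 32.05 / 39.67
% yield = 80.79153012 %, rounded to 4 dp:

80.7915 %


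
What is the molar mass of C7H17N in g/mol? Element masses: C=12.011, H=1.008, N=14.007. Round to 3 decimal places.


M = sum(count * atomic_mass) over atoms.
M = 7*12.011 + 17*1.008 + 1*14.007
M = 84.077 + 17.136 + 14.007
M = 115.22 g/mol, rounded to 3 dp:

115.220 g/mol


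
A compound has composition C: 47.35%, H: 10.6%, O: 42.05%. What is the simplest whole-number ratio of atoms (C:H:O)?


Assume 100 g of compound, divide each mass% by atomic mass to get moles, then normalize by the smallest to get a raw atom ratio.
Moles per 100 g: C: 47.35/12.011 = 3.9422, H: 10.6/1.008 = 10.5159, O: 42.05/15.999 = 2.6283
Raw ratio (divide by min = 2.6283): C: 1.5, H: 4.001, O: 1.0
Multiply by 2 to clear fractions: C: 3.0 ~= 3, H: 8.002 ~= 8, O: 2.0 ~= 2
Reduce by GCD to get the simplest whole-number ratio:

3:8:2


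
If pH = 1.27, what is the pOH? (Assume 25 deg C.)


At 25 deg C, pH + pOH = 14.
pOH = 14 - pH = 14 - 1.27
pOH = 12.73:

12.73


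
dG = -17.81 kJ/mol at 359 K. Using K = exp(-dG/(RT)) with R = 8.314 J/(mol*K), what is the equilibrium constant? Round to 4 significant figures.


dG is in kJ/mol; multiply by 1000 to match R in J/(mol*K).
RT = 8.314 * 359 = 2984.726 J/mol
exponent = -dG*1000 / (RT) = -(-17.81*1000) / 2984.726 = 5.96704689
K = exp(5.96704689)
K = 390.35122, rounded to 4 significant figures:

390.4


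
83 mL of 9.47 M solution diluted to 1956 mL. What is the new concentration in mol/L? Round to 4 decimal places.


Dilution: M1*V1 = M2*V2, solve for M2.
M2 = M1*V1 / V2
M2 = 9.47 * 83 / 1956
M2 = 786.01 / 1956
M2 = 0.4018456 mol/L, rounded to 4 dp:

0.4018 mol/L


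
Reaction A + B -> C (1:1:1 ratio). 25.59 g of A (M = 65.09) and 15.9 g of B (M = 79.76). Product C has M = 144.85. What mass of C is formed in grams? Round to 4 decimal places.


Find moles of each reactant; the smaller value is the limiting reagent in a 1:1:1 reaction, so moles_C equals moles of the limiter.
n_A = mass_A / M_A = 25.59 / 65.09 = 0.393148 mol
n_B = mass_B / M_B = 15.9 / 79.76 = 0.199348 mol
Limiting reagent: B (smaller), n_limiting = 0.199348 mol
mass_C = n_limiting * M_C = 0.199348 * 144.85
mass_C = 28.8755578 g, rounded to 4 dp:

28.8756 g


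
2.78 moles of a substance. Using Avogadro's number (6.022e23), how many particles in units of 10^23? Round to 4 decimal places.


N = n * NA, then divide by 1e23 for the requested units.
N / 1e23 = n * 6.022
N / 1e23 = 2.78 * 6.022
N / 1e23 = 16.74116, rounded to 4 dp:

16.7412


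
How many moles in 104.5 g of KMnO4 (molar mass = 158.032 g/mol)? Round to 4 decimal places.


n = mass / M
n = 104.5 / 158.032
n = 0.66125848 mol, rounded to 4 dp:

0.6613 mol


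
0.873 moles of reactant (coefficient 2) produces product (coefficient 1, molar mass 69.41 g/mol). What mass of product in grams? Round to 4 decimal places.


Use the coefficient ratio to convert reactant moles to product moles, then multiply by the product's molar mass.
moles_P = moles_R * (coeff_P / coeff_R) = 0.873 * (1/2) = 0.4365
mass_P = moles_P * M_P = 0.4365 * 69.41
mass_P = 30.297465 g, rounded to 4 dp:

30.2975 g


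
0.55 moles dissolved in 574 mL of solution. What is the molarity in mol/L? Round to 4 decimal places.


Convert volume to liters: V_L = V_mL / 1000.
V_L = 574 / 1000 = 0.574 L
M = n / V_L = 0.55 / 0.574
M = 0.95818815 mol/L, rounded to 4 dp:

0.9582 mol/L


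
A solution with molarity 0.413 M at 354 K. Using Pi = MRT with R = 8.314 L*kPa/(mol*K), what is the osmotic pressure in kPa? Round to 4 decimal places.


Osmotic pressure (van't Hoff): Pi = M*R*T.
RT = 8.314 * 354 = 2943.156
Pi = 0.413 * 2943.156
Pi = 1215.523428 kPa, rounded to 4 dp:

1215.5234 kPa


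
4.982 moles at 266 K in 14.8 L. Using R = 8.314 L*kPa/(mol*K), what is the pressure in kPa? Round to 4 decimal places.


PV = nRT, solve for P = nRT / V.
nRT = 4.982 * 8.314 * 266 = 11017.8126
P = 11017.8126 / 14.8
P = 744.4467973 kPa, rounded to 4 dp:

744.4468 kPa


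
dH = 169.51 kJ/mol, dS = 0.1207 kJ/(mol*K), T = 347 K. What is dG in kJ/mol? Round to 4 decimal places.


Gibbs: dG = dH - T*dS (consistent units, dS already in kJ/(mol*K)).
T*dS = 347 * 0.1207 = 41.8829
dG = 169.51 - (41.8829)
dG = 127.6271 kJ/mol, rounded to 4 dp:

127.6271 kJ/mol


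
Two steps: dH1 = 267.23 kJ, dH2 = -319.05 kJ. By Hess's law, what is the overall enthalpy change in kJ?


Hess's law: enthalpy is a state function, so add the step enthalpies.
dH_total = dH1 + dH2 = 267.23 + (-319.05)
dH_total = -51.82 kJ:

-51.82 kJ


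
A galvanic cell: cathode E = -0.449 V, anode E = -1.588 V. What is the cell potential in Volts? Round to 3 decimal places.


Standard cell potential: E_cell = E_cathode - E_anode.
E_cell = -0.449 - (-1.588)
E_cell = 1.139 V, rounded to 3 dp:

1.139 V


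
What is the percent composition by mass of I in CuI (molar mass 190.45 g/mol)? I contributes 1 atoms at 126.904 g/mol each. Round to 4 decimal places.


pct = 100 * (n_elem * M_elem) / M_total
mass_contribution = 1 * 126.904 = 126.904 g/mol
pct = 100 * 126.904 / 190.45
pct = 66.63376214 %, rounded to 4 dp:

66.6338 %


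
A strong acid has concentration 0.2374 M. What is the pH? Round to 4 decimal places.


A strong acid dissociates completely, so [H+] equals the given concentration.
pH = -log10([H+]) = -log10(0.2374)
pH = 0.62451929, rounded to 4 dp:

0.6245


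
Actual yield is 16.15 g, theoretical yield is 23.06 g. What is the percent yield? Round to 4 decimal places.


% yield = 100 * actual / theoretical
% yield = 100 * 16.15 / 23.06
% yield = 70.03469211 %, rounded to 4 dp:

70.0347 %


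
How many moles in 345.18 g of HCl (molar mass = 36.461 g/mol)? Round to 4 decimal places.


n = mass / M
n = 345.18 / 36.461
n = 9.46710183 mol, rounded to 4 dp:

9.4671 mol


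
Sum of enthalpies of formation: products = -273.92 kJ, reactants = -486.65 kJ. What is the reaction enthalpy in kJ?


dH_rxn = sum(dH_f products) - sum(dH_f reactants)
dH_rxn = -273.92 - (-486.65)
dH_rxn = 212.73 kJ:

212.73 kJ


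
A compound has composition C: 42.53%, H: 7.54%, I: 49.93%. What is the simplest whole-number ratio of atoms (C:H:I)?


Assume 100 g of compound, divide each mass% by atomic mass to get moles, then normalize by the smallest to get a raw atom ratio.
Moles per 100 g: C: 42.53/12.011 = 3.5409, H: 7.54/1.008 = 7.4802, I: 49.93/126.904 = 0.3934
Raw ratio (divide by min = 0.3934): C: 9.0, H: 19.012, I: 1.0
Multiply by 1 to clear fractions: C: 9.0 ~= 9, H: 19.012 ~= 19, I: 1.0 ~= 1
Reduce by GCD to get the simplest whole-number ratio:

9:19:1


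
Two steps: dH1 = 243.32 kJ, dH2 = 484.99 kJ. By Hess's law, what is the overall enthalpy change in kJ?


Hess's law: enthalpy is a state function, so add the step enthalpies.
dH_total = dH1 + dH2 = 243.32 + (484.99)
dH_total = 728.31 kJ:

728.31 kJ


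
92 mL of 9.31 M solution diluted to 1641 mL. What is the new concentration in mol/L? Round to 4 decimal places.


Dilution: M1*V1 = M2*V2, solve for M2.
M2 = M1*V1 / V2
M2 = 9.31 * 92 / 1641
M2 = 856.52 / 1641
M2 = 0.52195003 mol/L, rounded to 4 dp:

0.5220 mol/L


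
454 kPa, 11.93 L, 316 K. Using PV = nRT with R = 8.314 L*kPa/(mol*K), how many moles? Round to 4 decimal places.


PV = nRT, solve for n = PV / (RT).
PV = 454 * 11.93 = 5416.22
RT = 8.314 * 316 = 2627.224
n = 5416.22 / 2627.224
n = 2.06157526 mol, rounded to 4 dp:

2.0616 mol


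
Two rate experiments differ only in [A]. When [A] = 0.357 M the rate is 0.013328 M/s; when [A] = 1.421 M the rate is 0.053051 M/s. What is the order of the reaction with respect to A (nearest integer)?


Rate is proportional to [A]^n, so rate2/rate1 = ([A]2/[A]1)^n. Take logs to solve for n.
rate2/rate1 = 0.053051 / 0.013328 = 3.9804
[A]2/[A]1 = 1.421 / 0.357 = 3.9804
n = ln(3.9804) / ln(3.9804) = 1.0
Nearest integer order:

1


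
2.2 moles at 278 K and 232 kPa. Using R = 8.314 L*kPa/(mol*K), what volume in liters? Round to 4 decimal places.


PV = nRT, solve for V = nRT / P.
nRT = 2.2 * 8.314 * 278 = 5084.8424
V = 5084.8424 / 232
V = 21.91742414 L, rounded to 4 dp:

21.9174 L


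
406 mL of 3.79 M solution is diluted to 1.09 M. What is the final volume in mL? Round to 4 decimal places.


Dilution: M1*V1 = M2*V2, solve for V2.
V2 = M1*V1 / M2
V2 = 3.79 * 406 / 1.09
V2 = 1538.74 / 1.09
V2 = 1411.68807339 mL, rounded to 4 dp:

1411.6881 mL


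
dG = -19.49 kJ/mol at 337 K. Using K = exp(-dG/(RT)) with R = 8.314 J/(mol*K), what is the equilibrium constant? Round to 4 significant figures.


dG is in kJ/mol; multiply by 1000 to match R in J/(mol*K).
RT = 8.314 * 337 = 2801.818 J/mol
exponent = -dG*1000 / (RT) = -(-19.49*1000) / 2801.818 = 6.95619773
K = exp(6.95619773)
K = 1049.635, rounded to 4 significant figures:

1050


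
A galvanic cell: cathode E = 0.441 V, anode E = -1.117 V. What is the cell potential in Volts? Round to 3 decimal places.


Standard cell potential: E_cell = E_cathode - E_anode.
E_cell = 0.441 - (-1.117)
E_cell = 1.558 V, rounded to 3 dp:

1.558 V


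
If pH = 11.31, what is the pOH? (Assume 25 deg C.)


At 25 deg C, pH + pOH = 14.
pOH = 14 - pH = 14 - 11.31
pOH = 2.69:

2.69


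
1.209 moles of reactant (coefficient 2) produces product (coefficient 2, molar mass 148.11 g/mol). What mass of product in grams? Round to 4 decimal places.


Use the coefficient ratio to convert reactant moles to product moles, then multiply by the product's molar mass.
moles_P = moles_R * (coeff_P / coeff_R) = 1.209 * (2/2) = 1.209
mass_P = moles_P * M_P = 1.209 * 148.11
mass_P = 179.06499 g, rounded to 4 dp:

179.0650 g


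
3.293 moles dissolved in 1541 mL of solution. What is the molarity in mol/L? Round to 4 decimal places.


Convert volume to liters: V_L = V_mL / 1000.
V_L = 1541 / 1000 = 1.541 L
M = n / V_L = 3.293 / 1.541
M = 2.13692408 mol/L, rounded to 4 dp:

2.1369 mol/L


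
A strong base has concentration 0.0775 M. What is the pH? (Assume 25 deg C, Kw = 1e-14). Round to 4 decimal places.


A strong base dissociates completely, so [OH-] equals the given concentration.
pOH = -log10([OH-]) = -log10(0.0775) = 1.110698
pH = 14 - pOH = 14 - 1.110698
pH = 12.889302, rounded to 4 dp:

12.8893


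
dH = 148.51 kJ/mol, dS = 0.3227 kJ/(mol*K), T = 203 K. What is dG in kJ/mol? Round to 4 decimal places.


Gibbs: dG = dH - T*dS (consistent units, dS already in kJ/(mol*K)).
T*dS = 203 * 0.3227 = 65.5081
dG = 148.51 - (65.5081)
dG = 83.0019 kJ/mol, rounded to 4 dp:

83.0019 kJ/mol


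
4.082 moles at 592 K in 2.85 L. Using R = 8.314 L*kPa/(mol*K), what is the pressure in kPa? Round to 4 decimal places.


PV = nRT, solve for P = nRT / V.
nRT = 4.082 * 8.314 * 592 = 20091.1468
P = 20091.1468 / 2.85
P = 7049.52519298 kPa, rounded to 4 dp:

7049.5252 kPa


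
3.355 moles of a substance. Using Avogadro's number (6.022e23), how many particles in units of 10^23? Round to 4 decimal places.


N = n * NA, then divide by 1e23 for the requested units.
N / 1e23 = n * 6.022
N / 1e23 = 3.355 * 6.022
N / 1e23 = 20.20381, rounded to 4 dp:

20.2038


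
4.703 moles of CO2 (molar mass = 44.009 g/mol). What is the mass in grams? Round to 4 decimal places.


mass = n * M
mass = 4.703 * 44.009
mass = 206.974327 g, rounded to 4 dp:

206.9743 g


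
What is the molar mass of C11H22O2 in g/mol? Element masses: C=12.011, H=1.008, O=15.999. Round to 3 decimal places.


M = sum(count * atomic_mass) over atoms.
M = 11*12.011 + 22*1.008 + 2*15.999
M = 132.121 + 22.176 + 31.998
M = 186.295 g/mol, rounded to 3 dp:

186.295 g/mol


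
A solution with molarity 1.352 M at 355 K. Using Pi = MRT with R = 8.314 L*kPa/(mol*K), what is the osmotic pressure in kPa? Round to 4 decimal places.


Osmotic pressure (van't Hoff): Pi = M*R*T.
RT = 8.314 * 355 = 2951.47
Pi = 1.352 * 2951.47
Pi = 3990.38744 kPa, rounded to 4 dp:

3990.3874 kPa


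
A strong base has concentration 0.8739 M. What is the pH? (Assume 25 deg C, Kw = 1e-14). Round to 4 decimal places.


A strong base dissociates completely, so [OH-] equals the given concentration.
pOH = -log10([OH-]) = -log10(0.8739) = 0.058538
pH = 14 - pOH = 14 - 0.058538
pH = 13.941462, rounded to 4 dp:

13.9415


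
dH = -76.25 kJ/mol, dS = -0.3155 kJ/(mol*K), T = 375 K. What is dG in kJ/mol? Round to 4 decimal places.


Gibbs: dG = dH - T*dS (consistent units, dS already in kJ/(mol*K)).
T*dS = 375 * -0.3155 = -118.3125
dG = -76.25 - (-118.3125)
dG = 42.0625 kJ/mol, rounded to 4 dp:

42.0625 kJ/mol


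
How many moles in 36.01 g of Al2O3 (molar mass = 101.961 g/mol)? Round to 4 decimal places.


n = mass / M
n = 36.01 / 101.961
n = 0.35317425 mol, rounded to 4 dp:

0.3532 mol


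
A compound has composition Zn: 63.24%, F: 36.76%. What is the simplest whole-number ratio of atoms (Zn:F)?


Assume 100 g of compound, divide each mass% by atomic mass to get moles, then normalize by the smallest to get a raw atom ratio.
Moles per 100 g: Zn: 63.24/65.38 = 0.9673, F: 36.76/18.998 = 1.9349
Raw ratio (divide by min = 0.9673): Zn: 1.0, F: 2.0
Multiply by 1 to clear fractions: Zn: 1.0 ~= 1, F: 2.0 ~= 2
Reduce by GCD to get the simplest whole-number ratio:

1:2


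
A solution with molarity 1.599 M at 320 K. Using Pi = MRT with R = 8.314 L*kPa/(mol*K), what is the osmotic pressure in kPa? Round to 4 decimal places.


Osmotic pressure (van't Hoff): Pi = M*R*T.
RT = 8.314 * 320 = 2660.48
Pi = 1.599 * 2660.48
Pi = 4254.10752 kPa, rounded to 4 dp:

4254.1075 kPa


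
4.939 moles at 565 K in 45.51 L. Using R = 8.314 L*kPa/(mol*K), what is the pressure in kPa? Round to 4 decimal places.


PV = nRT, solve for P = nRT / V.
nRT = 4.939 * 8.314 * 565 = 23200.508
P = 23200.508 / 45.51
P = 509.78923314 kPa, rounded to 4 dp:

509.7892 kPa


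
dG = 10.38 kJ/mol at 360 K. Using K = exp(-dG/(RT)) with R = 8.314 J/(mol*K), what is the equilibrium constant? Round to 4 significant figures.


dG is in kJ/mol; multiply by 1000 to match R in J/(mol*K).
RT = 8.314 * 360 = 2993.04 J/mol
exponent = -dG*1000 / (RT) = -(10.38*1000) / 2993.04 = -3.46804587
K = exp(-3.46804587)
K = 0.031177897, rounded to 4 significant figures:

0.03118


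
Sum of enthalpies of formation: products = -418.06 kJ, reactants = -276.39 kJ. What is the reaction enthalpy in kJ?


dH_rxn = sum(dH_f products) - sum(dH_f reactants)
dH_rxn = -418.06 - (-276.39)
dH_rxn = -141.67 kJ:

-141.67 kJ


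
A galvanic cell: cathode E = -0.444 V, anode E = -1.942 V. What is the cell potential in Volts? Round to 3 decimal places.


Standard cell potential: E_cell = E_cathode - E_anode.
E_cell = -0.444 - (-1.942)
E_cell = 1.498 V, rounded to 3 dp:

1.498 V


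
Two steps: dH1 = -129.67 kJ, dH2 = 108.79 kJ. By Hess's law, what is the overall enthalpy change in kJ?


Hess's law: enthalpy is a state function, so add the step enthalpies.
dH_total = dH1 + dH2 = -129.67 + (108.79)
dH_total = -20.88 kJ:

-20.88 kJ


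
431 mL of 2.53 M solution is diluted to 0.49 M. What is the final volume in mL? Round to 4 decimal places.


Dilution: M1*V1 = M2*V2, solve for V2.
V2 = M1*V1 / M2
V2 = 2.53 * 431 / 0.49
V2 = 1090.43 / 0.49
V2 = 2225.36734694 mL, rounded to 4 dp:

2225.3673 mL


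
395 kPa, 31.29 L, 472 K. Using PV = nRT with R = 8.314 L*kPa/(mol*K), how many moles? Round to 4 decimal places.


PV = nRT, solve for n = PV / (RT).
PV = 395 * 31.29 = 12359.55
RT = 8.314 * 472 = 3924.208
n = 12359.55 / 3924.208
n = 3.14956547 mol, rounded to 4 dp:

3.1496 mol


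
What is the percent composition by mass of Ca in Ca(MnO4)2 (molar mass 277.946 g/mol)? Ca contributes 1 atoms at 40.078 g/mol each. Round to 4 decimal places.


pct = 100 * (n_elem * M_elem) / M_total
mass_contribution = 1 * 40.078 = 40.078 g/mol
pct = 100 * 40.078 / 277.946
pct = 14.41934764 %, rounded to 4 dp:

14.4193 %


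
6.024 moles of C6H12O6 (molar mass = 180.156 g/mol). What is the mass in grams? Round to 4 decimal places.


mass = n * M
mass = 6.024 * 180.156
mass = 1085.259744 g, rounded to 4 dp:

1085.2597 g


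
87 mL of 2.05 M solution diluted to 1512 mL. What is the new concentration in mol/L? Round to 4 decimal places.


Dilution: M1*V1 = M2*V2, solve for M2.
M2 = M1*V1 / V2
M2 = 2.05 * 87 / 1512
M2 = 178.35 / 1512
M2 = 0.11795635 mol/L, rounded to 4 dp:

0.1180 mol/L


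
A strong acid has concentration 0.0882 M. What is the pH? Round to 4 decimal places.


A strong acid dissociates completely, so [H+] equals the given concentration.
pH = -log10([H+]) = -log10(0.0882)
pH = 1.05453141, rounded to 4 dp:

1.0545


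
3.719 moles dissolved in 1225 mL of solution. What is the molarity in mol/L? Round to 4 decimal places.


Convert volume to liters: V_L = V_mL / 1000.
V_L = 1225 / 1000 = 1.225 L
M = n / V_L = 3.719 / 1.225
M = 3.03591837 mol/L, rounded to 4 dp:

3.0359 mol/L


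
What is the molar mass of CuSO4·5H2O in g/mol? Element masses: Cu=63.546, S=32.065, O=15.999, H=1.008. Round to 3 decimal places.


M = sum(count * atomic_mass) over atoms.
M = 1*63.546 + 1*32.065 + 9*15.999 + 10*1.008
M = 63.546 + 32.065 + 143.991 + 10.08
M = 249.682 g/mol, rounded to 3 dp:

249.682 g/mol
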